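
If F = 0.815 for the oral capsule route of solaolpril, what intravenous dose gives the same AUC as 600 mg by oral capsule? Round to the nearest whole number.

Systemic exposure from an extravascular dose = F × D_ev, so the equivalent IV dose is F × D_ev.
D_iv = F × D_ev = 0.815 × 600 = 489 mg

D_iv = 489 mg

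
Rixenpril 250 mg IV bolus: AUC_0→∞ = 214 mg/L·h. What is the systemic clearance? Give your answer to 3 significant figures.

CL = Dose_iv / AUC_0→∞
   = 250 / 214 = 1.16822 L/h

CL = 1.17 L/h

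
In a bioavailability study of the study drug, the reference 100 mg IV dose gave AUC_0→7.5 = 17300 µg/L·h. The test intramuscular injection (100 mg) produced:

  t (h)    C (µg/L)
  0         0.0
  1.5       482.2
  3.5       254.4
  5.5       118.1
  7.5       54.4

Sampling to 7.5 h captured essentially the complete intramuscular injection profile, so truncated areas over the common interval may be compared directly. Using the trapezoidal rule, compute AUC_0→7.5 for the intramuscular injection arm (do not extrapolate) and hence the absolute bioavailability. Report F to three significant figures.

Trapezoidal AUC_0→7.5 (intramuscular injection):
  [0→1.5]: (0.0+482.2)/2 × 1.5 = 361.65
  [1.5→3.5]: (482.2+254.4)/2 × 2 = 736.6
  [3.5→5.5]: (254.4+118.1)/2 × 2 = 372.5
  [5.5→7.5]: (118.1+54.4)/2 × 2 = 172.5
  Sum = 1643.25 µg/L·h
F = (AUC_ev/D_ev)/(AUC_iv/D_iv) = (1643.25/100)/(17300/100) = 16.4325/173 = 0.0950

F = 0.0950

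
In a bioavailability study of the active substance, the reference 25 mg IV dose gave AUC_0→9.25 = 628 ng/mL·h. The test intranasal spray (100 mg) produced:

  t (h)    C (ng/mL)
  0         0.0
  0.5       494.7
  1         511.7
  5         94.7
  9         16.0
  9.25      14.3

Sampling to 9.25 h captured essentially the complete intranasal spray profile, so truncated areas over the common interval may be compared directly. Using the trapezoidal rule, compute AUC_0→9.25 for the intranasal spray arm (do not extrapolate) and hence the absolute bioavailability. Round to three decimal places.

Trapezoidal AUC_0→9.25 (intranasal spray):
  [0→0.5]: (0.0+494.7)/2 × 0.5 = 123.675
  [0.5→1]: (494.7+511.7)/2 × 0.5 = 251.6
  [1→5]: (511.7+94.7)/2 × 4 = 1212.8
  [5→9]: (94.7+16.0)/2 × 4 = 221.4
  [9→9.25]: (16.0+14.3)/2 × 0.25 = 3.7875
  Sum = 1813.2625 ng/mL·h
F = (AUC_ev/D_ev)/(AUC_iv/D_iv) = (1813.2625/100)/(628/25) = 18.132625/25.12 = 0.7218

F = 0.722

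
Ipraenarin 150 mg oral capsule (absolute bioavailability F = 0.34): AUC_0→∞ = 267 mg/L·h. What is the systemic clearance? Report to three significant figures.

CL = 0.191 L/h

CL = F × Dose / AUC_0→∞
   = 0.34 × 150 / 267 = 0.191011 L/h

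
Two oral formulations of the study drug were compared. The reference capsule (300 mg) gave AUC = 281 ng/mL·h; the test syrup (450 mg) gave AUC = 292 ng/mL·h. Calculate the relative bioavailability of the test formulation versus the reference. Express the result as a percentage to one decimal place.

F_rel = 69.3%

F_rel = (AUC_test/D_test) / (AUC_ref/D_ref)
      = (292/450) / (281/300)
      = 0.648889 / 0.936667 = 0.6928 = 69.28%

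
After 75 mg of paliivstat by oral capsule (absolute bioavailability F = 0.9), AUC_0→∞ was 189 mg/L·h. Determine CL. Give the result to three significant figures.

CL = 0.357 L/h

CL = F × Dose / AUC_0→∞
   = 0.9 × 75 / 189 = 0.357143 L/h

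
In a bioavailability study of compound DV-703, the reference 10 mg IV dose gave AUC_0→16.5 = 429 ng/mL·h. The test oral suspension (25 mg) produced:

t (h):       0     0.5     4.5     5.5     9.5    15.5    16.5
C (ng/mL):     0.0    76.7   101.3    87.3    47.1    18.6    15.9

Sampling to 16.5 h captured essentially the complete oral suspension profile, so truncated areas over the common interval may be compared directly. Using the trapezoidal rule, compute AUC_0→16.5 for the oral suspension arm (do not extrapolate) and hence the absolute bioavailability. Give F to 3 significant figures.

F = 0.888

Trapezoidal AUC_0→16.5 (oral suspension):
  [0→0.5]: (0.0+76.7)/2 × 0.5 = 19.175
  [0.5→4.5]: (76.7+101.3)/2 × 4 = 356.0
  [4.5→5.5]: (101.3+87.3)/2 × 1 = 94.3
  [5.5→9.5]: (87.3+47.1)/2 × 4 = 268.8
  [9.5→15.5]: (47.1+18.6)/2 × 6 = 197.1
  [15.5→16.5]: (18.6+15.9)/2 × 1 = 17.25
  Sum = 952.625 ng/mL·h
F = (AUC_ev/D_ev)/(AUC_iv/D_iv) = (952.625/25)/(429/10) = 38.105/42.9 = 0.8882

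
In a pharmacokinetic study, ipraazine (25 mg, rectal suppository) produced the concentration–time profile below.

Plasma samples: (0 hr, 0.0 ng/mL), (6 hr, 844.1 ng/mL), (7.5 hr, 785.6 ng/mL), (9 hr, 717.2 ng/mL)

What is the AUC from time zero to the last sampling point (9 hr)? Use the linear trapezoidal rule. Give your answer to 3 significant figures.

AUC = 4880 ng/mL·hr

Trapezoidal AUC_0→9:
  [0→6]: (0.0+844.1)/2 × 6 = 2532.3
  [6→7.5]: (844.1+785.6)/2 × 1.5 = 1222.275
  [7.5→9]: (785.6+717.2)/2 × 1.5 = 1127.1
  Sum = 4881.675 ng/mL·hr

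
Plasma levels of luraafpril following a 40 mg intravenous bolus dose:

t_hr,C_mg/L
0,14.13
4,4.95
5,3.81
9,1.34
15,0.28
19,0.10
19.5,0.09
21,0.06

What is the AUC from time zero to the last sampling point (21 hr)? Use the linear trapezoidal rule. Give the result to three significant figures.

AUC = 58.6 mg/L·hr

Trapezoidal AUC_0→21:
  [0→4]: (14.13+4.95)/2 × 4 = 38.16
  [4→5]: (4.95+3.81)/2 × 1 = 4.38
  [5→9]: (3.81+1.34)/2 × 4 = 10.3
  [9→15]: (1.34+0.28)/2 × 6 = 4.86
  [15→19]: (0.28+0.10)/2 × 4 = 0.76
  [19→19.5]: (0.10+0.09)/2 × 0.5 = 0.0475
  [19.5→21]: (0.09+0.06)/2 × 1.5 = 0.1125
  Sum = 58.62 mg/L·hr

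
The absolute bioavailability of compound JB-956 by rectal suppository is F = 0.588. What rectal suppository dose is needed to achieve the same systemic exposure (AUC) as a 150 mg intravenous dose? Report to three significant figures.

For equal systemic exposure: F × D_ev = D_iv
D_ev = D_iv / F = 150 / 0.588 = 255.102 mg

D_rectal = 255 mg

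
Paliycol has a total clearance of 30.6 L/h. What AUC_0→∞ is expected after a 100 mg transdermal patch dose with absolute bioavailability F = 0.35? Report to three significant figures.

AUC = 1.14 mg/L·h

AUC_0→∞ = F × Dose / CL
        = 0.35 × 100 / 30.6 = 1.14379 mg/L·h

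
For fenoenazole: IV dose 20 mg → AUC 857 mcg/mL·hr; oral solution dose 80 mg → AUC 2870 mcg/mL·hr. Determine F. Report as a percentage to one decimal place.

F = (AUC_ev / D_ev) / (AUC_iv / D_iv)
  = (2870/80) / (857/20)
  = 35.875 / 42.85 = 0.8372
  = 83.72%

F = 83.7%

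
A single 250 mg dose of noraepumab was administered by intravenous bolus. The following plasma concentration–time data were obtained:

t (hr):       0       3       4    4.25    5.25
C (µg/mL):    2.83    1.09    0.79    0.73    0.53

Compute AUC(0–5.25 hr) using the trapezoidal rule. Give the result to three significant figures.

Trapezoidal AUC_0→5.25:
  [0→3]: (2.83+1.09)/2 × 3 = 5.88
  [3→4]: (1.09+0.79)/2 × 1 = 0.94
  [4→4.25]: (0.79+0.73)/2 × 0.25 = 0.19
  [4.25→5.25]: (0.73+0.53)/2 × 1 = 0.63
  Sum = 7.64 µg/mL·hr

AUC = 7.64 µg/mL·hr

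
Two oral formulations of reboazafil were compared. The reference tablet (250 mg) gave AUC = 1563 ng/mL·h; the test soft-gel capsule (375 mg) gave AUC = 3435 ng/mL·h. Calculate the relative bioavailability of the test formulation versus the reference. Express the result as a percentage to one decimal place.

F_rel = 146.5%

F_rel = (AUC_test/D_test) / (AUC_ref/D_ref)
      = (3435/375) / (1563/250)
      = 9.16 / 6.252 = 1.4651 = 146.51%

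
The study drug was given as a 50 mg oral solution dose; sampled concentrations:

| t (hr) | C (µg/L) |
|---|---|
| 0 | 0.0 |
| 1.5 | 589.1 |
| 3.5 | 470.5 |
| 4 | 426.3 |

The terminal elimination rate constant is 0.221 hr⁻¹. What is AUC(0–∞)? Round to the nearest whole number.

AUC = 3655 µg/L·hr

Trapezoidal AUC_0→4:
  [0→1.5]: (0.0+589.1)/2 × 1.5 = 441.825
  [1.5→3.5]: (589.1+470.5)/2 × 2 = 1059.6
  [3.5→4]: (470.5+426.3)/2 × 0.5 = 224.2
  Sum = 1725.625 µg/L·hr
Extrapolated tail: C_last / k_e = 426.3 / 0.221 = 1928.959
AUC_0→∞ = 1725.625 + 1928.959 = 3654.584 µg/L·hr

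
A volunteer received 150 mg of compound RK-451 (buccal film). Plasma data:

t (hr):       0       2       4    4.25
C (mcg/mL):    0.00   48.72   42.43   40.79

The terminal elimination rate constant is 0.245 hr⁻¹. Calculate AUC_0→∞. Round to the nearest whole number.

AUC = 317 mcg/mL·hr

Trapezoidal AUC_0→4.25:
  [0→2]: (0.00+48.72)/2 × 2 = 48.72
  [2→4]: (48.72+42.43)/2 × 2 = 91.15
  [4→4.25]: (42.43+40.79)/2 × 0.25 = 10.4025
  Sum = 150.2725 mcg/mL·hr
Extrapolated tail: C_last / k_e = 40.79 / 0.245 = 166.490
AUC_0→∞ = 150.2725 + 166.490 = 316.7625 mcg/mL·hr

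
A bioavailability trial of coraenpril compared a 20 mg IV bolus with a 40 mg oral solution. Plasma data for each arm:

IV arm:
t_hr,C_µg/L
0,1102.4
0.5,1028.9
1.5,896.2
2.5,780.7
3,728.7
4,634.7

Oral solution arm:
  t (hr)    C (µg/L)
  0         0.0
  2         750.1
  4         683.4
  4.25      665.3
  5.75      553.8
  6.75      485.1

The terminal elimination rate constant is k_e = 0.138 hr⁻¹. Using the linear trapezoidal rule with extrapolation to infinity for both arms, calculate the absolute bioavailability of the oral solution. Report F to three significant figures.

F = 0.457

Trapezoidal AUC_0→4 (IV):
  [0→0.5]: (1102.4+1028.9)/2 × 0.5 = 532.825
  [0.5→1.5]: (1028.9+896.2)/2 × 1 = 962.55
  [1.5→2.5]: (896.2+780.7)/2 × 1 = 838.45
  [2.5→3]: (780.7+728.7)/2 × 0.5 = 377.35
  [3→4]: (728.7+634.7)/2 × 1 = 681.7
  Sum = 3392.875 µg/L·hr
IV tail: 634.7/0.138 = 4599.275; AUC_iv,0→∞ = 3392.875 + 4599.275 = 7992.15 µg/L·hr
Trapezoidal AUC_0→6.75 (oral solution):
  [0→2]: (0.0+750.1)/2 × 2 = 750.1
  [2→4]: (750.1+683.4)/2 × 2 = 1433.5
  [4→4.25]: (683.4+665.3)/2 × 0.25 = 168.5875
  [4.25→5.75]: (665.3+553.8)/2 × 1.5 = 914.325
  [5.75→6.75]: (553.8+485.1)/2 × 1 = 519.45
  Sum = 3785.9625 µg/L·hr
oral solution tail: 485.1/0.138 = 3515.217; AUC_ev,0→∞ = 3785.9625 + 3515.217 = 7301.1795 µg/L·hr
F = (AUC_ev/D_ev)/(AUC_iv/D_iv) = (7301.1795/40)/(7992.15/20) = 182.529/399.6075 = 0.4568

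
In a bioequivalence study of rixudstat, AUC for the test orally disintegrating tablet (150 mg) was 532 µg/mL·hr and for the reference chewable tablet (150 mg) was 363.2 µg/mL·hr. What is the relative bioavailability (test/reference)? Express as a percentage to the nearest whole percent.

F_rel = 146%

F_rel = (AUC_test/D_test) / (AUC_ref/D_ref)
      = (532/150) / (363.2/150)
      = 3.54667 / 2.42133 = 1.4648 = 146.48%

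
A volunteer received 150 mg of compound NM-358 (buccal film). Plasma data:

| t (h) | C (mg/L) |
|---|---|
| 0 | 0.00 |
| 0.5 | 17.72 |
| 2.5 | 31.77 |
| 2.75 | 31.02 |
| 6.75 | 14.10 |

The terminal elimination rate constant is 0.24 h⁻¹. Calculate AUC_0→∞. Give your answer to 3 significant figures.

Trapezoidal AUC_0→6.75:
  [0→0.5]: (0.00+17.72)/2 × 0.5 = 4.43
  [0.5→2.5]: (17.72+31.77)/2 × 2 = 49.49
  [2.5→2.75]: (31.77+31.02)/2 × 0.25 = 7.84875
  [2.75→6.75]: (31.02+14.10)/2 × 4 = 90.24
  Sum = 152.00875 mg/L·h
Extrapolated tail: C_last / k_e = 14.10 / 0.24 = 58.750
AUC_0→∞ = 152.00875 + 58.750 = 210.75875 mg/L·h

AUC = 211 mg/L·h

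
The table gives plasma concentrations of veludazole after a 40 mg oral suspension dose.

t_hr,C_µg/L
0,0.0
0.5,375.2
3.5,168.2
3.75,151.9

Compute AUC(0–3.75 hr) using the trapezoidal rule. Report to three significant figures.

AUC = 949 µg/L·hr

Trapezoidal AUC_0→3.75:
  [0→0.5]: (0.0+375.2)/2 × 0.5 = 93.8
  [0.5→3.5]: (375.2+168.2)/2 × 3 = 815.1
  [3.5→3.75]: (168.2+151.9)/2 × 0.25 = 40.0125
  Sum = 948.9125 µg/L·hr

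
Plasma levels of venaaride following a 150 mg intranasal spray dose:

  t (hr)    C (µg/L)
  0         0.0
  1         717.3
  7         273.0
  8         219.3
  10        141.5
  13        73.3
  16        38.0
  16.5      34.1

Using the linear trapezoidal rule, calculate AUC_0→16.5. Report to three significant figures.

Trapezoidal AUC_0→16.5:
  [0→1]: (0.0+717.3)/2 × 1 = 358.65
  [1→7]: (717.3+273.0)/2 × 6 = 2970.9
  [7→8]: (273.0+219.3)/2 × 1 = 246.15
  [8→10]: (219.3+141.5)/2 × 2 = 360.8
  [10→13]: (141.5+73.3)/2 × 3 = 322.2
  [13→16]: (73.3+38.0)/2 × 3 = 166.95
  [16→16.5]: (38.0+34.1)/2 × 0.5 = 18.025
  Sum = 4443.675 µg/L·hr

AUC = 4440 µg/L·hr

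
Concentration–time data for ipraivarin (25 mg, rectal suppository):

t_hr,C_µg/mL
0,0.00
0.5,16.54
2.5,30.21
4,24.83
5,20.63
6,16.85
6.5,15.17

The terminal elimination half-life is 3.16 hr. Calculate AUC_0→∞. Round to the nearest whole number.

AUC = 211 µg/mL·hr

Trapezoidal AUC_0→6.5:
  [0→0.5]: (0.00+16.54)/2 × 0.5 = 4.135
  [0.5→2.5]: (16.54+30.21)/2 × 2 = 46.75
  [2.5→4]: (30.21+24.83)/2 × 1.5 = 41.28
  [4→5]: (24.83+20.63)/2 × 1 = 22.73
  [5→6]: (20.63+16.85)/2 × 1 = 18.74
  [6→6.5]: (16.85+15.17)/2 × 0.5 = 8.005
  Sum = 141.64 µg/mL·hr
k_e = ln2 / t½ = 0.693147 / 3.16 = 0.2194 hr^-1
Extrapolated tail: C_last / k_e = 15.17 / 0.2194 = 69.143
AUC_0→∞ = 141.64 + 69.143 = 210.783 µg/mL·hr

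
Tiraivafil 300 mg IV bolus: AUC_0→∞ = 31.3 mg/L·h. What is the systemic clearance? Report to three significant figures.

CL = 9.58 L/h

CL = Dose_iv / AUC_0→∞
   = 300 / 31.3 = 9.58466 L/h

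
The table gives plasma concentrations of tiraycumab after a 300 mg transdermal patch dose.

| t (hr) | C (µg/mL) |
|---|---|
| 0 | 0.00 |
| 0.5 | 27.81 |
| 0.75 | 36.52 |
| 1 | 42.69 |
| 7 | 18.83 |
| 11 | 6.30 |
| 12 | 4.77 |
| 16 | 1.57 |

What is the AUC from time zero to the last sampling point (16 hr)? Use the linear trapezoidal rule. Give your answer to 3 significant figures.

Trapezoidal AUC_0→16:
  [0→0.5]: (0.00+27.81)/2 × 0.5 = 6.9525
  [0.5→0.75]: (27.81+36.52)/2 × 0.25 = 8.04125
  [0.75→1]: (36.52+42.69)/2 × 0.25 = 9.90125
  [1→7]: (42.69+18.83)/2 × 6 = 184.56
  [7→11]: (18.83+6.30)/2 × 4 = 50.26
  [11→12]: (6.30+4.77)/2 × 1 = 5.535
  [12→16]: (4.77+1.57)/2 × 4 = 12.68
  Sum = 277.93 µg/mL·hr

AUC = 278 µg/mL·hr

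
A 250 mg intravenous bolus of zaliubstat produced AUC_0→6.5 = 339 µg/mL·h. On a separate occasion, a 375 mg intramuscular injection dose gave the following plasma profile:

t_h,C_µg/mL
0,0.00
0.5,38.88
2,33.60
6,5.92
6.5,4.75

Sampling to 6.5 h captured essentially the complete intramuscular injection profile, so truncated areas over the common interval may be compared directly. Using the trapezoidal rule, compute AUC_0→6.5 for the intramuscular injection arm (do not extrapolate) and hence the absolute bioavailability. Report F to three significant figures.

Trapezoidal AUC_0→6.5 (intramuscular injection):
  [0→0.5]: (0.00+38.88)/2 × 0.5 = 9.72
  [0.5→2]: (38.88+33.60)/2 × 1.5 = 54.36
  [2→6]: (33.60+5.92)/2 × 4 = 79.04
  [6→6.5]: (5.92+4.75)/2 × 0.5 = 2.6675
  Sum = 145.7875 µg/mL·h
F = (AUC_ev/D_ev)/(AUC_iv/D_iv) = (145.7875/375)/(339/250) = 0.388767/1.356 = 0.2867

F = 0.287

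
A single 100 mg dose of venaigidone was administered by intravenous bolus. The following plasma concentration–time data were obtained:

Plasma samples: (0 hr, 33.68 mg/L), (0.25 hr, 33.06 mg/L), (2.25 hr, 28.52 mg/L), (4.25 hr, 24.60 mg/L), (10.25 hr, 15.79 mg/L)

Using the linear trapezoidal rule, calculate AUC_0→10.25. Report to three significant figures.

Trapezoidal AUC_0→10.25:
  [0→0.25]: (33.68+33.06)/2 × 0.25 = 8.3425
  [0.25→2.25]: (33.06+28.52)/2 × 2 = 61.58
  [2.25→4.25]: (28.52+24.60)/2 × 2 = 53.12
  [4.25→10.25]: (24.60+15.79)/2 × 6 = 121.17
  Sum = 244.2125 mg/L·hr

AUC = 244 mg/L·hr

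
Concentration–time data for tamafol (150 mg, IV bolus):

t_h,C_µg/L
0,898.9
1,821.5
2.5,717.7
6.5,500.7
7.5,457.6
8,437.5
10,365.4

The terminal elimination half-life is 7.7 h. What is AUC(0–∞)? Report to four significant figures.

AUC = 10020 µg/L·h

Trapezoidal AUC_0→10:
  [0→1]: (898.9+821.5)/2 × 1 = 860.2
  [1→2.5]: (821.5+717.7)/2 × 1.5 = 1154.4
  [2.5→6.5]: (717.7+500.7)/2 × 4 = 2436.8
  [6.5→7.5]: (500.7+457.6)/2 × 1 = 479.15
  [7.5→8]: (457.6+437.5)/2 × 0.5 = 223.775
  [8→10]: (437.5+365.4)/2 × 2 = 802.9
  Sum = 5957.225 µg/L·h
k_e = ln2 / t½ = 0.693147 / 7.7 = 0.0900 h^-1
Extrapolated tail: C_last / k_e = 365.4 / 0.09 = 4060.000
AUC_0→∞ = 5957.225 + 4060.000 = 10017.225 µg/L·h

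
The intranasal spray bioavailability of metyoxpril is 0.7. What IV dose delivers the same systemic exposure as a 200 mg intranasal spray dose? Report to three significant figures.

Systemic exposure from an extravascular dose = F × D_ev, so the equivalent IV dose is F × D_ev.
D_iv = F × D_ev = 0.7 × 200 = 140 mg

D_iv = 140 mg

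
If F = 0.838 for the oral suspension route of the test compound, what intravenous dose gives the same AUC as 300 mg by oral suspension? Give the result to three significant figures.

Systemic exposure from an extravascular dose = F × D_ev, so the equivalent IV dose is F × D_ev.
D_iv = F × D_ev = 0.838 × 300 = 251.4 mg

D_iv = 251 mg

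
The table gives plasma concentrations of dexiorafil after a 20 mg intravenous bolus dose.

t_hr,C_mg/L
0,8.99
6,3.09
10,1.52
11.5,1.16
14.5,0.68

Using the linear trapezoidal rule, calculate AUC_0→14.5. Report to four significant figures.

Trapezoidal AUC_0→14.5:
  [0→6]: (8.99+3.09)/2 × 6 = 36.24
  [6→10]: (3.09+1.52)/2 × 4 = 9.22
  [10→11.5]: (1.52+1.16)/2 × 1.5 = 2.01
  [11.5→14.5]: (1.16+0.68)/2 × 3 = 2.76
  Sum = 50.23 mg/L·hr

AUC = 50.23 mg/L·hr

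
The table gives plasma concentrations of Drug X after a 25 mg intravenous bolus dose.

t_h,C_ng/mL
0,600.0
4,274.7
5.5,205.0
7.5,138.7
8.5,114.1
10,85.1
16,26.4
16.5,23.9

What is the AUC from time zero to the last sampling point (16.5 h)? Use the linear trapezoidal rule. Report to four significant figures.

AUC = 3076 ng/mL·h

Trapezoidal AUC_0→16.5:
  [0→4]: (600.0+274.7)/2 × 4 = 1749.4
  [4→5.5]: (274.7+205.0)/2 × 1.5 = 359.775
  [5.5→7.5]: (205.0+138.7)/2 × 2 = 343.7
  [7.5→8.5]: (138.7+114.1)/2 × 1 = 126.4
  [8.5→10]: (114.1+85.1)/2 × 1.5 = 149.4
  [10→16]: (85.1+26.4)/2 × 6 = 334.5
  [16→16.5]: (26.4+23.9)/2 × 0.5 = 12.575
  Sum = 3075.75 ng/mL·h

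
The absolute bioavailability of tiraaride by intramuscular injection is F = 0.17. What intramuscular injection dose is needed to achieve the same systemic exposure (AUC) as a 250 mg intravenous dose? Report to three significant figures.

For equal systemic exposure: F × D_ev = D_iv
D_ev = D_iv / F = 250 / 0.17 = 1470.59 mg

D_intramuscular = 1470 mg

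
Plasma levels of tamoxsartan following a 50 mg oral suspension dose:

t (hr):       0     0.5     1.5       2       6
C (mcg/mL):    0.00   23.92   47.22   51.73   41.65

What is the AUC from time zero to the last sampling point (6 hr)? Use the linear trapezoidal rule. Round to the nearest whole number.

Trapezoidal AUC_0→6:
  [0→0.5]: (0.00+23.92)/2 × 0.5 = 5.98
  [0.5→1.5]: (23.92+47.22)/2 × 1 = 35.57
  [1.5→2]: (47.22+51.73)/2 × 0.5 = 24.7375
  [2→6]: (51.73+41.65)/2 × 4 = 186.76
  Sum = 253.0475 mcg/mL·hr

AUC = 253 mcg/mL·hr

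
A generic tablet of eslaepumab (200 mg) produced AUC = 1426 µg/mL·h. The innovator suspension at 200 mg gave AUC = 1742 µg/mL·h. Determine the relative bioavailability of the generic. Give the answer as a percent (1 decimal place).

F_rel = (AUC_test/D_test) / (AUC_ref/D_ref)
      = (1426/200) / (1742/200)
      = 7.13 / 8.71 = 0.8186 = 81.86%

F_rel = 81.9%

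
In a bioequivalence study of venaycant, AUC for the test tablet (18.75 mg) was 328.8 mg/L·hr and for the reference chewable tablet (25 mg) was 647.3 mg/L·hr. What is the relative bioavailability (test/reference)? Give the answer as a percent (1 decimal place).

F_rel = (AUC_test/D_test) / (AUC_ref/D_ref)
      = (328.8/18.75) / (647.3/25)
      = 17.536 / 25.892 = 0.6773 = 67.73%

F_rel = 67.7%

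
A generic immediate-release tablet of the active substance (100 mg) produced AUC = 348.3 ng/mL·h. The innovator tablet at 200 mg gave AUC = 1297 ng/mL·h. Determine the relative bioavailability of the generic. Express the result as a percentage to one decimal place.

F_rel = (AUC_test/D_test) / (AUC_ref/D_ref)
      = (348.3/100) / (1297/200)
      = 3.483 / 6.485 = 0.5371 = 53.71%

F_rel = 53.7%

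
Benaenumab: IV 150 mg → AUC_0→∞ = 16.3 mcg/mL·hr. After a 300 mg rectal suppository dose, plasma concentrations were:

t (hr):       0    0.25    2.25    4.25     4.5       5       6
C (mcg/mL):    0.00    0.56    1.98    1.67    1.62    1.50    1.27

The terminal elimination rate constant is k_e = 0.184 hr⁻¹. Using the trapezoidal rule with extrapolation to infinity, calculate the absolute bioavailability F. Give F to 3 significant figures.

Trapezoidal AUC_0→6 (rectal suppository):
  [0→0.25]: (0.00+0.56)/2 × 0.25 = 0.07
  [0.25→2.25]: (0.56+1.98)/2 × 2 = 2.54
  [2.25→4.25]: (1.98+1.67)/2 × 2 = 3.65
  [4.25→4.5]: (1.67+1.62)/2 × 0.25 = 0.41125
  [4.5→5]: (1.62+1.50)/2 × 0.5 = 0.78
  [5→6]: (1.50+1.27)/2 × 1 = 1.385
  Sum = 8.83625 mcg/mL·hr
Tail: C_last/k_e = 1.27/0.184 = 6.902
AUC_0→∞ (rectal suppository) = 8.83625 + 6.902 = 15.73825 mcg/mL·hr
F = (AUC_ev/D_ev)/(AUC_iv/D_iv) = (15.73825/300)/(16.3/150) = 0.0524608/0.108667 = 0.4828

F = 0.483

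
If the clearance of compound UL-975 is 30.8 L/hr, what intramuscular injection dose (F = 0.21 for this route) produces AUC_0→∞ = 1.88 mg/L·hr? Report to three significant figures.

Dose = 276 mg

Dose = CL × AUC_0→∞ / F
     = 30.8 × 1.88 / 0.21 = 275.733 mg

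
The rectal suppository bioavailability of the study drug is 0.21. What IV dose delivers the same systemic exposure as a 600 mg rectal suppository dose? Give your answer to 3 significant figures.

Systemic exposure from an extravascular dose = F × D_ev, so the equivalent IV dose is F × D_ev.
D_iv = F × D_ev = 0.21 × 600 = 126 mg

D_iv = 126 mg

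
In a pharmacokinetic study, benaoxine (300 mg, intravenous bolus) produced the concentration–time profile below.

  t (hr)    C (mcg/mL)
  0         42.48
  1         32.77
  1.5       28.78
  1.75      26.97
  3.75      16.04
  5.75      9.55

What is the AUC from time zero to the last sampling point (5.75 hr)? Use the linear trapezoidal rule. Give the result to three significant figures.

Trapezoidal AUC_0→5.75:
  [0→1]: (42.48+32.77)/2 × 1 = 37.625
  [1→1.5]: (32.77+28.78)/2 × 0.5 = 15.3875
  [1.5→1.75]: (28.78+26.97)/2 × 0.25 = 6.96875
  [1.75→3.75]: (26.97+16.04)/2 × 2 = 43.01
  [3.75→5.75]: (16.04+9.55)/2 × 2 = 25.59
  Sum = 128.58125 mcg/mL·hr

AUC = 129 mcg/mL·hr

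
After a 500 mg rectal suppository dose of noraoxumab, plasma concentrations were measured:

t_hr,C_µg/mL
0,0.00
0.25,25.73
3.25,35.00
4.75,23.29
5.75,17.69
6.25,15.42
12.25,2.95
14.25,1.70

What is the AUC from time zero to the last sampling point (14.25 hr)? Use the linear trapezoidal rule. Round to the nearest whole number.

Trapezoidal AUC_0→14.25:
  [0→0.25]: (0.00+25.73)/2 × 0.25 = 3.21625
  [0.25→3.25]: (25.73+35.00)/2 × 3 = 91.095
  [3.25→4.75]: (35.00+23.29)/2 × 1.5 = 43.7175
  [4.75→5.75]: (23.29+17.69)/2 × 1 = 20.49
  [5.75→6.25]: (17.69+15.42)/2 × 0.5 = 8.2775
  [6.25→12.25]: (15.42+2.95)/2 × 6 = 55.11
  [12.25→14.25]: (2.95+1.70)/2 × 2 = 4.65
  Sum = 226.55625 µg/mL·hr

AUC = 227 µg/mL·hr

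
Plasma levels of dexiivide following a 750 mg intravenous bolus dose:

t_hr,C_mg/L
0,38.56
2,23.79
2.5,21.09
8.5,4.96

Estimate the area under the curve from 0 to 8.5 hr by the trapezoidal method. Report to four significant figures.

AUC = 151.7 mg/L·hr

Trapezoidal AUC_0→8.5:
  [0→2]: (38.56+23.79)/2 × 2 = 62.35
  [2→2.5]: (23.79+21.09)/2 × 0.5 = 11.22
  [2.5→8.5]: (21.09+4.96)/2 × 6 = 78.15
  Sum = 151.72 mg/L·hr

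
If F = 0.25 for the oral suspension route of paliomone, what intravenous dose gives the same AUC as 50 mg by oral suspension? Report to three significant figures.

Systemic exposure from an extravascular dose = F × D_ev, so the equivalent IV dose is F × D_ev.
D_iv = F × D_ev = 0.25 × 50 = 12.5 mg

D_iv = 12.5 mg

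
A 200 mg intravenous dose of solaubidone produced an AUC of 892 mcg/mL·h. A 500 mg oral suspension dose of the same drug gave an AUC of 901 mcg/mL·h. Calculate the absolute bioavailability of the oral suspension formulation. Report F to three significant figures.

F = 0.404

F = (AUC_ev / D_ev) / (AUC_iv / D_iv)
  = (901/500) / (892/200)
  = 1.802 / 4.46 = 0.4040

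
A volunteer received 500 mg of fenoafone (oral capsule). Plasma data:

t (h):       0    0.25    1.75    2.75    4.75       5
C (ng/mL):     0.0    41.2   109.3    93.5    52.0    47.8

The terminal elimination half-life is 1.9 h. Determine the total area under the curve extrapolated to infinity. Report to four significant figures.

AUC = 508.4 ng/mL·h

Trapezoidal AUC_0→5:
  [0→0.25]: (0.0+41.2)/2 × 0.25 = 5.15
  [0.25→1.75]: (41.2+109.3)/2 × 1.5 = 112.875
  [1.75→2.75]: (109.3+93.5)/2 × 1 = 101.4
  [2.75→4.75]: (93.5+52.0)/2 × 2 = 145.5
  [4.75→5]: (52.0+47.8)/2 × 0.25 = 12.475
  Sum = 377.4 ng/mL·h
k_e = ln2 / t½ = 0.693147 / 1.9 = 0.3648 h^-1
Extrapolated tail: C_last / k_e = 47.8 / 0.3648 = 131.031
AUC_0→∞ = 377.4 + 131.031 = 508.431 ng/mL·h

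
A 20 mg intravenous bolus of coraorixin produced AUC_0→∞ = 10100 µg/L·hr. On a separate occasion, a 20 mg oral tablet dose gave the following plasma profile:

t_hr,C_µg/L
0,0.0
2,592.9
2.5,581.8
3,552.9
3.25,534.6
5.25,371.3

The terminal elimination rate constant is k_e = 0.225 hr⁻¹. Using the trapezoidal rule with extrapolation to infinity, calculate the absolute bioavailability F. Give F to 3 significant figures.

F = 0.382

Trapezoidal AUC_0→5.25 (oral tablet):
  [0→2]: (0.0+592.9)/2 × 2 = 592.9
  [2→2.5]: (592.9+581.8)/2 × 0.5 = 293.675
  [2.5→3]: (581.8+552.9)/2 × 0.5 = 283.675
  [3→3.25]: (552.9+534.6)/2 × 0.25 = 135.9375
  [3.25→5.25]: (534.6+371.3)/2 × 2 = 905.9
  Sum = 2212.0875 µg/L·hr
Tail: C_last/k_e = 371.3/0.225 = 1650.222
AUC_0→∞ (oral tablet) = 2212.0875 + 1650.222 = 3862.3095 µg/L·hr
F = (AUC_ev/D_ev)/(AUC_iv/D_iv) = (3862.3095/20)/(10100/20) = 193.115/505 = 0.3824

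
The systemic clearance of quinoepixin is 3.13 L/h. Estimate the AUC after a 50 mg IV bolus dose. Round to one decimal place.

AUC = 16.0 mg/L·h

AUC_0→∞ = Dose_iv / CL
        = 50 / 3.13 = 15.9744 mg/L·h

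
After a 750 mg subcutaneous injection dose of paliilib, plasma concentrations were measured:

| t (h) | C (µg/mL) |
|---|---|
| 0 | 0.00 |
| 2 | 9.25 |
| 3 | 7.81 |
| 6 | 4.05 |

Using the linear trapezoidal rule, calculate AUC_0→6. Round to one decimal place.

Trapezoidal AUC_0→6:
  [0→2]: (0.00+9.25)/2 × 2 = 9.25
  [2→3]: (9.25+7.81)/2 × 1 = 8.53
  [3→6]: (7.81+4.05)/2 × 3 = 17.79
  Sum = 35.57 µg/mL·h

AUC = 35.6 µg/mL·h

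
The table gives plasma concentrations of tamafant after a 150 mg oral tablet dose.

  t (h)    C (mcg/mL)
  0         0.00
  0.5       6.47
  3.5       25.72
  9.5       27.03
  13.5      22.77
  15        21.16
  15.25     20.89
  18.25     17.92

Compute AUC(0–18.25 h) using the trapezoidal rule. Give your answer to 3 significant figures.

Trapezoidal AUC_0→18.25:
  [0→0.5]: (0.00+6.47)/2 × 0.5 = 1.6175
  [0.5→3.5]: (6.47+25.72)/2 × 3 = 48.285
  [3.5→9.5]: (25.72+27.03)/2 × 6 = 158.25
  [9.5→13.5]: (27.03+22.77)/2 × 4 = 99.6
  [13.5→15]: (22.77+21.16)/2 × 1.5 = 32.9475
  [15→15.25]: (21.16+20.89)/2 × 0.25 = 5.25625
  [15.25→18.25]: (20.89+17.92)/2 × 3 = 58.215
  Sum = 404.17125 mcg/mL·h

AUC = 404 mcg/mL·h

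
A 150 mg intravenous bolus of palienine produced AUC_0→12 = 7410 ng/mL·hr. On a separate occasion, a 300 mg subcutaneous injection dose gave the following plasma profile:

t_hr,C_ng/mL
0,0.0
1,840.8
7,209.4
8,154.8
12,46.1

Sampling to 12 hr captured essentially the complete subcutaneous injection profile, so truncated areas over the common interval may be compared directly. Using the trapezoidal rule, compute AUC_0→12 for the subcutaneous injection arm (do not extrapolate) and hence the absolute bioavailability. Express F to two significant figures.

F = 0.28

Trapezoidal AUC_0→12 (subcutaneous injection):
  [0→1]: (0.0+840.8)/2 × 1 = 420.4
  [1→7]: (840.8+209.4)/2 × 6 = 3150.6
  [7→8]: (209.4+154.8)/2 × 1 = 182.1
  [8→12]: (154.8+46.1)/2 × 4 = 401.8
  Sum = 4154.9 ng/mL·hr
F = (AUC_ev/D_ev)/(AUC_iv/D_iv) = (4154.9/300)/(7410/150) = 13.8497/49.4 = 0.2804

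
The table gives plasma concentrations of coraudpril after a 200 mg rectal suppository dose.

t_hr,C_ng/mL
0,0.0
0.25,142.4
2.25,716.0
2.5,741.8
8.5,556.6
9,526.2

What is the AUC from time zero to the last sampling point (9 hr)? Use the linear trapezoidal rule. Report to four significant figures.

AUC = 5224 ng/mL·hr

Trapezoidal AUC_0→9:
  [0→0.25]: (0.0+142.4)/2 × 0.25 = 17.8
  [0.25→2.25]: (142.4+716.0)/2 × 2 = 858.4
  [2.25→2.5]: (716.0+741.8)/2 × 0.25 = 182.225
  [2.5→8.5]: (741.8+556.6)/2 × 6 = 3895.2
  [8.5→9]: (556.6+526.2)/2 × 0.5 = 270.7
  Sum = 5224.325 ng/mL·hr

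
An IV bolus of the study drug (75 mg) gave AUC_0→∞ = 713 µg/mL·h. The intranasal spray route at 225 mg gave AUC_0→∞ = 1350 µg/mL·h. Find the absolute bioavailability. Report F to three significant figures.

F = (AUC_ev / D_ev) / (AUC_iv / D_iv)
  = (1350/225) / (713/75)
  = 6 / 9.50667 = 0.6311

F = 0.631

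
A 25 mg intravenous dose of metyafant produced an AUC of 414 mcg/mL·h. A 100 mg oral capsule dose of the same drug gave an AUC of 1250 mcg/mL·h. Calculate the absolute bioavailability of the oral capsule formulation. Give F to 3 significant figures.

F = (AUC_ev / D_ev) / (AUC_iv / D_iv)
  = (1250/100) / (414/25)
  = 12.5 / 16.56 = 0.7548

F = 0.755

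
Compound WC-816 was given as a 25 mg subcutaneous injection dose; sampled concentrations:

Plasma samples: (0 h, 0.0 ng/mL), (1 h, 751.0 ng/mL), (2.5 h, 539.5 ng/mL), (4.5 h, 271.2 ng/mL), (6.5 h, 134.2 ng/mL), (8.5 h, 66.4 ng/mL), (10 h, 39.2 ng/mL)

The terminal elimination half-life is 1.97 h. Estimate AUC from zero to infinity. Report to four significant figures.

Trapezoidal AUC_0→10:
  [0→1]: (0.0+751.0)/2 × 1 = 375.5
  [1→2.5]: (751.0+539.5)/2 × 1.5 = 967.875
  [2.5→4.5]: (539.5+271.2)/2 × 2 = 810.7
  [4.5→6.5]: (271.2+134.2)/2 × 2 = 405.4
  [6.5→8.5]: (134.2+66.4)/2 × 2 = 200.6
  [8.5→10]: (66.4+39.2)/2 × 1.5 = 79.2
  Sum = 2839.275 ng/mL·h
k_e = ln2 / t½ = 0.693147 / 1.97 = 0.3519 h^-1
Extrapolated tail: C_last / k_e = 39.2 / 0.3519 = 111.395
AUC_0→∞ = 2839.275 + 111.395 = 2950.67 ng/mL·h

AUC = 2951 ng/mL·h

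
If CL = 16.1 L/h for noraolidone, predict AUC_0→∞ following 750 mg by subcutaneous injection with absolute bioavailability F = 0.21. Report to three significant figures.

AUC_0→∞ = F × Dose / CL
        = 0.21 × 750 / 16.1 = 9.78261 mg/L·h

AUC = 9.78 mg/L·h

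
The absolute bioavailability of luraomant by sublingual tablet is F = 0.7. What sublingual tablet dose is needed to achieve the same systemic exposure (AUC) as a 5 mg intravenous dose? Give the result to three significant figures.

D_sublingual = 7.14 mg

For equal systemic exposure: F × D_ev = D_iv
D_ev = D_iv / F = 5 / 0.7 = 7.14286 mg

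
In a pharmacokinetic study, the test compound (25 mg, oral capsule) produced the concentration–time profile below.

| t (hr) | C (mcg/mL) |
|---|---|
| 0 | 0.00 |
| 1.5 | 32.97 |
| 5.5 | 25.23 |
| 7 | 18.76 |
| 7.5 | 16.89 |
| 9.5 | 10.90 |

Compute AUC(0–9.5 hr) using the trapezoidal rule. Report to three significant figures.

AUC = 211 mcg/mL·hr

Trapezoidal AUC_0→9.5:
  [0→1.5]: (0.00+32.97)/2 × 1.5 = 24.7275
  [1.5→5.5]: (32.97+25.23)/2 × 4 = 116.4
  [5.5→7]: (25.23+18.76)/2 × 1.5 = 32.9925
  [7→7.5]: (18.76+16.89)/2 × 0.5 = 8.9125
  [7.5→9.5]: (16.89+10.90)/2 × 2 = 27.79
  Sum = 210.8225 mcg/mL·hr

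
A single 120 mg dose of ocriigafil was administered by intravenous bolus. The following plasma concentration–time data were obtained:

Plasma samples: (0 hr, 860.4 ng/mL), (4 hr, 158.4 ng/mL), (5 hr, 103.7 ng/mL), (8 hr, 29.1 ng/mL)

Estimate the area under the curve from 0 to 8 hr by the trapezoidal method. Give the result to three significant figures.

AUC = 2370 ng/mL·hr

Trapezoidal AUC_0→8:
  [0→4]: (860.4+158.4)/2 × 4 = 2037.6
  [4→5]: (158.4+103.7)/2 × 1 = 131.05
  [5→8]: (103.7+29.1)/2 × 3 = 199.2
  Sum = 2367.85 ng/mL·hr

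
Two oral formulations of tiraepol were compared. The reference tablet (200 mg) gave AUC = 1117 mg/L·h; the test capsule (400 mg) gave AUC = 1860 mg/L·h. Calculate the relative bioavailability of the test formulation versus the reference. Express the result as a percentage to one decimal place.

F_rel = 83.3%

F_rel = (AUC_test/D_test) / (AUC_ref/D_ref)
      = (1860/400) / (1117/200)
      = 4.65 / 5.585 = 0.8326 = 83.26%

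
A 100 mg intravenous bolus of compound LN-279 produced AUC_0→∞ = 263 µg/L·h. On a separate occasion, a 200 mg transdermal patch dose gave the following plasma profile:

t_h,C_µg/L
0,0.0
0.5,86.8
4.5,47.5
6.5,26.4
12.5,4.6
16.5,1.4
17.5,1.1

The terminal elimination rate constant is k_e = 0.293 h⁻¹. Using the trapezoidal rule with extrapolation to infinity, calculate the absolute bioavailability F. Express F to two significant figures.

F = 0.90

Trapezoidal AUC_0→17.5 (transdermal patch):
  [0→0.5]: (0.0+86.8)/2 × 0.5 = 21.7
  [0.5→4.5]: (86.8+47.5)/2 × 4 = 268.6
  [4.5→6.5]: (47.5+26.4)/2 × 2 = 73.9
  [6.5→12.5]: (26.4+4.6)/2 × 6 = 93.0
  [12.5→16.5]: (4.6+1.4)/2 × 4 = 12.0
  [16.5→17.5]: (1.4+1.1)/2 × 1 = 1.25
  Sum = 470.45 µg/L·h
Tail: C_last/k_e = 1.1/0.293 = 3.754
AUC_0→∞ (transdermal patch) = 470.45 + 3.754 = 474.204 µg/L·h
F = (AUC_ev/D_ev)/(AUC_iv/D_iv) = (474.204/200)/(263/100) = 2.37102/2.63 = 0.9015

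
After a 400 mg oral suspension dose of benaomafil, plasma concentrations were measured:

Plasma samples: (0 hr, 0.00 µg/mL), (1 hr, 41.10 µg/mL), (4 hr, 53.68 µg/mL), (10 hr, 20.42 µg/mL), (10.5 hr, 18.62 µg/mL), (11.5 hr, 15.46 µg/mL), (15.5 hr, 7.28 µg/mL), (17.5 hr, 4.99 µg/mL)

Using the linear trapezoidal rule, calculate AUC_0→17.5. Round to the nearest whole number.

Trapezoidal AUC_0→17.5:
  [0→1]: (0.00+41.10)/2 × 1 = 20.55
  [1→4]: (41.10+53.68)/2 × 3 = 142.17
  [4→10]: (53.68+20.42)/2 × 6 = 222.3
  [10→10.5]: (20.42+18.62)/2 × 0.5 = 9.76
  [10.5→11.5]: (18.62+15.46)/2 × 1 = 17.04
  [11.5→15.5]: (15.46+7.28)/2 × 4 = 45.48
  [15.5→17.5]: (7.28+4.99)/2 × 2 = 12.27
  Sum = 469.57 µg/mL·hr

AUC = 470 µg/mL·hr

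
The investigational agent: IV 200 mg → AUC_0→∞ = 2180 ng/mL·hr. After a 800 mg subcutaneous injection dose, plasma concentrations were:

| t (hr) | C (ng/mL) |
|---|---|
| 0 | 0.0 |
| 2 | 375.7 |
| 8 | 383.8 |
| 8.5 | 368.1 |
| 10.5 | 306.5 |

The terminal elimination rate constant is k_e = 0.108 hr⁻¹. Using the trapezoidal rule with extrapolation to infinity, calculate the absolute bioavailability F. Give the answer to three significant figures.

F = 0.729

Trapezoidal AUC_0→10.5 (subcutaneous injection):
  [0→2]: (0.0+375.7)/2 × 2 = 375.7
  [2→8]: (375.7+383.8)/2 × 6 = 2278.5
  [8→8.5]: (383.8+368.1)/2 × 0.5 = 187.975
  [8.5→10.5]: (368.1+306.5)/2 × 2 = 674.6
  Sum = 3516.775 ng/mL·hr
Tail: C_last/k_e = 306.5/0.108 = 2837.963
AUC_0→∞ (subcutaneous injection) = 3516.775 + 2837.963 = 6354.738 ng/mL·hr
F = (AUC_ev/D_ev)/(AUC_iv/D_iv) = (6354.738/800)/(2180/200) = 7.9434225/10.9 = 0.7288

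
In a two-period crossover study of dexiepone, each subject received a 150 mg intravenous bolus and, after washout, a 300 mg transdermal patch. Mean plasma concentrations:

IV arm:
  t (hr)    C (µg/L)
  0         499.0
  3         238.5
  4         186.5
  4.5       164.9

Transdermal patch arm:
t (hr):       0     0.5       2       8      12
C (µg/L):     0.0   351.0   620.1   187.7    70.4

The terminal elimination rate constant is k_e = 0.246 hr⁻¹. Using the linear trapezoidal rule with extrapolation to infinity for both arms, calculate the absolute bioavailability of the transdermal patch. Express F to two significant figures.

F = 0.97

Trapezoidal AUC_0→4.5 (IV):
  [0→3]: (499.0+238.5)/2 × 3 = 1106.25
  [3→4]: (238.5+186.5)/2 × 1 = 212.5
  [4→4.5]: (186.5+164.9)/2 × 0.5 = 87.85
  Sum = 1406.6 µg/L·hr
IV tail: 164.9/0.246 = 670.325; AUC_iv,0→∞ = 1406.6 + 670.325 = 2076.925 µg/L·hr
Trapezoidal AUC_0→12 (transdermal patch):
  [0→0.5]: (0.0+351.0)/2 × 0.5 = 87.75
  [0.5→2]: (351.0+620.1)/2 × 1.5 = 728.325
  [2→8]: (620.1+187.7)/2 × 6 = 2423.4
  [8→12]: (187.7+70.4)/2 × 4 = 516.2
  Sum = 3755.675 µg/L·hr
transdermal patch tail: 70.4/0.246 = 286.179; AUC_ev,0→∞ = 3755.675 + 286.179 = 4041.854 µg/L·hr
F = (AUC_ev/D_ev)/(AUC_iv/D_iv) = (4041.854/300)/(2076.925/150) = 13.4728/13.8462 = 0.9730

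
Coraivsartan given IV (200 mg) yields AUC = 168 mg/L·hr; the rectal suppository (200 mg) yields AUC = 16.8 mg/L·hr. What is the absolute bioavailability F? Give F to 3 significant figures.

F = 0.100

F = (AUC_ev / D_ev) / (AUC_iv / D_iv)
  = (16.8/200) / (168/200)
  = 0.084 / 0.84 = 0.1000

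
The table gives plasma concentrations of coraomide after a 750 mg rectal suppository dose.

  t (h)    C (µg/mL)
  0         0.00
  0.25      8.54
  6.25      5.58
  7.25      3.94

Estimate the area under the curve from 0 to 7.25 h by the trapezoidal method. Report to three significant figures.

Trapezoidal AUC_0→7.25:
  [0→0.25]: (0.00+8.54)/2 × 0.25 = 1.0675
  [0.25→6.25]: (8.54+5.58)/2 × 6 = 42.36
  [6.25→7.25]: (5.58+3.94)/2 × 1 = 4.76
  Sum = 48.1875 µg/mL·h

AUC = 48.2 µg/mL·h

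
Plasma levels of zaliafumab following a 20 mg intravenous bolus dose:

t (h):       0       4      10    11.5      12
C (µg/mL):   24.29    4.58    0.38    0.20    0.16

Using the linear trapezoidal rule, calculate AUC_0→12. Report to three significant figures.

AUC = 73.1 µg/mL·h

Trapezoidal AUC_0→12:
  [0→4]: (24.29+4.58)/2 × 4 = 57.74
  [4→10]: (4.58+0.38)/2 × 6 = 14.88
  [10→11.5]: (0.38+0.20)/2 × 1.5 = 0.435
  [11.5→12]: (0.20+0.16)/2 × 0.5 = 0.09
  Sum = 73.145 µg/mL·h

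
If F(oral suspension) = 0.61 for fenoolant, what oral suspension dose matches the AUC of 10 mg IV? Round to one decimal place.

D_oral = 16.4 mg

For equal systemic exposure: F × D_ev = D_iv
D_ev = D_iv / F = 10 / 0.61 = 16.3934 mg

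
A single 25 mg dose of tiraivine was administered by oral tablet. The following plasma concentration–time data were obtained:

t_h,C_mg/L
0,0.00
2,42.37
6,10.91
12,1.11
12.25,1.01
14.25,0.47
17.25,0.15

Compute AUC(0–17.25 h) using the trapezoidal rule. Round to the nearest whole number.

AUC = 188 mg/L·h

Trapezoidal AUC_0→17.25:
  [0→2]: (0.00+42.37)/2 × 2 = 42.37
  [2→6]: (42.37+10.91)/2 × 4 = 106.56
  [6→12]: (10.91+1.11)/2 × 6 = 36.06
  [12→12.25]: (1.11+1.01)/2 × 0.25 = 0.265
  [12.25→14.25]: (1.01+0.47)/2 × 2 = 1.48
  [14.25→17.25]: (0.47+0.15)/2 × 3 = 0.93
  Sum = 187.665 mg/L·h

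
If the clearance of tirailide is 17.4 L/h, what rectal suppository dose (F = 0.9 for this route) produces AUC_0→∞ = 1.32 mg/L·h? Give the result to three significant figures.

Dose = 25.5 mg

Dose = CL × AUC_0→∞ / F
     = 17.4 × 1.32 / 0.9 = 25.52 mg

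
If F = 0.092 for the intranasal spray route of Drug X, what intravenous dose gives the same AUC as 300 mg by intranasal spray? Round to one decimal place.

Systemic exposure from an extravascular dose = F × D_ev, so the equivalent IV dose is F × D_ev.
D_iv = F × D_ev = 0.092 × 300 = 27.6 mg

D_iv = 27.6 mg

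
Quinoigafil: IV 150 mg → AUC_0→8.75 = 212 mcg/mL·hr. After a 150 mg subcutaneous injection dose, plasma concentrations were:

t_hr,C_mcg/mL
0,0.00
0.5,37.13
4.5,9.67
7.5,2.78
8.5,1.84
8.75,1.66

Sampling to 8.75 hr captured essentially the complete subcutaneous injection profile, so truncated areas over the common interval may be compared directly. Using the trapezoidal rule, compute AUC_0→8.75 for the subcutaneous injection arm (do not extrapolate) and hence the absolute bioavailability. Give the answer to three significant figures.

Trapezoidal AUC_0→8.75 (subcutaneous injection):
  [0→0.5]: (0.00+37.13)/2 × 0.5 = 9.2825
  [0.5→4.5]: (37.13+9.67)/2 × 4 = 93.6
  [4.5→7.5]: (9.67+2.78)/2 × 3 = 18.675
  [7.5→8.5]: (2.78+1.84)/2 × 1 = 2.31
  [8.5→8.75]: (1.84+1.66)/2 × 0.25 = 0.4375
  Sum = 124.305 mcg/mL·hr
F = (AUC_ev/D_ev)/(AUC_iv/D_iv) = (124.305/150)/(212/150) = 0.8287/1.41333 = 0.5863

F = 0.586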